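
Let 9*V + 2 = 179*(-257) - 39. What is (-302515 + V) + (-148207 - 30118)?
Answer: -485956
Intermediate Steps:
V = -5116 (V = -2/9 + (179*(-257) - 39)/9 = -2/9 + (-46003 - 39)/9 = -2/9 + (⅑)*(-46042) = -2/9 - 46042/9 = -5116)
(-302515 + V) + (-148207 - 30118) = (-302515 - 5116) + (-148207 - 30118) = -307631 - 178325 = -485956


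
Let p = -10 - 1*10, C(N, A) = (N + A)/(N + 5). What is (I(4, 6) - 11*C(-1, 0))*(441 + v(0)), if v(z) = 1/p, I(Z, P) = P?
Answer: 61733/16 ≈ 3858.3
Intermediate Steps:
C(N, A) = (A + N)/(5 + N)
p = -20 (p = -10 - 10 = -20)
v(z) = -1/20 (v(z) = 1/(-20) = -1/20)
(I(4, 6) - 11*C(-1, 0))*(441 + v(0)) = (6 - 11*(0 - 1)/(5 - 1))*(441 - 1/20) = (6 - 11*(-1)/4)*(8819/20) = (6 - 11*(-¼))*(8819/20) = (6 + 11/4)*(8819/20) = (35/4)*(8819/20) = 61733/16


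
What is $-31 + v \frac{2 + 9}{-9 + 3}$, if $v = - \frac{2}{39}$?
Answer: $- \frac{3616}{117} \approx -30.906$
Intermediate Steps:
$v = - \frac{2}{39}$ ($v = \left(-2\right) \frac{1}{39} = - \frac{2}{39} \approx -0.051282$)
$-31 + v \frac{2 + 9}{-9 + 3} = -31 - \frac{2 \frac{2 + 9}{-9 + 3}}{39} = -31 - \frac{2 \frac{11}{-6}}{39} = -31 - \frac{2 \cdot 11 \left(- \frac{1}{6}\right)}{39} = -31 - - \frac{11}{117} = -31 + \frac{11}{117} = - \frac{3616}{117}$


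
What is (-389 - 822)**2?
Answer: 1466521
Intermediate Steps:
(-389 - 822)**2 = (-1211)**2 = 1466521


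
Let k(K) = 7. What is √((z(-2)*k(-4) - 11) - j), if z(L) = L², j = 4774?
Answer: I*√4757 ≈ 68.971*I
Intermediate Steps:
√((z(-2)*k(-4) - 11) - j) = √(((-2)²*7 - 11) - 1*4774) = √((4*7 - 11) - 4774) = √((28 - 11) - 4774) = √(17 - 4774) = √(-4757) = I*√4757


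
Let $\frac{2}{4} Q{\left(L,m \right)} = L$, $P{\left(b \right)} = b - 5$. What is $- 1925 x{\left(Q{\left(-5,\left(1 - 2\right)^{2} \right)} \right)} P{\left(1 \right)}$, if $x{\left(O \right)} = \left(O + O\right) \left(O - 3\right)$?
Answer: $2002000$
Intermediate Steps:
$P{\left(b \right)} = -5 + b$
$Q{\left(L,m \right)} = 2 L$
$x{\left(O \right)} = 2 O \left(-3 + O\right)$
$- 1925 x{\left(Q{\left(-5,\left(1 - 2\right)^{2} \right)} \right)} P{\left(1 \right)} = - 1925 \cdot 2 \cdot 2 \left(-5\right) \left(-3 + 2 \left(-5\right)\right) \left(-5 + 1\right) = - 1925 \cdot 2 \left(-10\right) \left(-3 - 10\right) \left(-4\right) = - 1925 \cdot 2 \left(-10\right) \left(-13\right) \left(-4\right) = - 1925 \cdot 260 \left(-4\right) = \left(-1925\right) \left(-1040\right) = 2002000$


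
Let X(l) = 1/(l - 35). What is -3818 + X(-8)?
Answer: -164175/43 ≈ -3818.0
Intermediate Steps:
X(l) = 1/(-35 + l)
-3818 + X(-8) = -3818 + 1/(-35 - 8) = -3818 + 1/(-43) = -3818 - 1/43 = -164175/43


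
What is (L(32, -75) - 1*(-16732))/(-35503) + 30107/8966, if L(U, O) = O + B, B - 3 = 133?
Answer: 918322783/318319898 ≈ 2.8849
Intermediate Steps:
B = 136 (B = 3 + 133 = 136)
L(U, O) = 136 + O (L(U, O) = O + 136 = 136 + O)
(L(32, -75) - 1*(-16732))/(-35503) + 30107/8966 = ((136 - 75) - 1*(-16732))/(-35503) + 30107/8966 = (61 + 16732)*(-1/35503) + 30107*(1/8966) = 16793*(-1/35503) + 30107/8966 = -16793/35503 + 30107/8966 = 918322783/318319898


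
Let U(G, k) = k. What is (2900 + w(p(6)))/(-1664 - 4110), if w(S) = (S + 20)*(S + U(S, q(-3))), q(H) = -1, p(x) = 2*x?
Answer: -1626/2887 ≈ -0.56321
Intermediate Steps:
w(S) = (-1 + S)*(20 + S) (w(S) = (S + 20)*(S - 1) = (20 + S)*(-1 + S) = (-1 + S)*(20 + S))
(2900 + w(p(6)))/(-1664 - 4110) = (2900 + (-20 + (2*6)² + 19*(2*6)))/(-1664 - 4110) = (2900 + (-20 + 12² + 19*12))/(-5774) = (2900 + (-20 + 144 + 228))*(-1/5774) = (2900 + 352)*(-1/5774) = 3252*(-1/5774) = -1626/2887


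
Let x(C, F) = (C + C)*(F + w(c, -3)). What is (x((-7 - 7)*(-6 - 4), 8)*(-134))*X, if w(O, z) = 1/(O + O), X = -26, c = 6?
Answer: 23656360/3 ≈ 7.8855e+6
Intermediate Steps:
w(O, z) = 1/(2*O)
x(C, F) = 2*C*(1/12 + F) (x(C, F) = (C + C)*(F + (1/2)/6) = (2*C)*(F + (1/2)*(1/6)) = (2*C)*(F + 1/12) = (2*C)*(1/12 + F) = 2*C*(1/12 + F))
(x((-7 - 7)*(-6 - 4), 8)*(-134))*X = ((((-7 - 7)*(-6 - 4))*(1 + 12*8)/6)*(-134))*(-26) = (((-14*(-10))*(1 + 96)/6)*(-134))*(-26) = (((1/6)*140*97)*(-134))*(-26) = ((6790/3)*(-134))*(-26) = -909860/3*(-26) = 23656360/3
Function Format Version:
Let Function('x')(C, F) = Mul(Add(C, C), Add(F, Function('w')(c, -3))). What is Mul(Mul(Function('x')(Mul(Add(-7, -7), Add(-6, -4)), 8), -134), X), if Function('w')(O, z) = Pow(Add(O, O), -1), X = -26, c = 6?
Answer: Rational(23656360, 3) ≈ 7.8855e+6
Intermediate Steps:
Function('w')(O, z) = Mul(Rational(1, 2), Pow(O, -1)) (Function('w')(O, z) = Pow(Mul(2, O), -1) = Mul(Rational(1, 2), Pow(O, -1)))
Function('x')(C, F) = Mul(2, C, Add(Rational(1, 12), F)) (Function('x')(C, F) = Mul(Add(C, C), Add(F, Mul(Rational(1, 2), Pow(6, -1)))) = Mul(Mul(2, C), Add(F, Mul(Rational(1, 2), Rational(1, 6)))) = Mul(Mul(2, C), Add(F, Rational(1, 12))) = Mul(Mul(2, C), Add(Rational(1, 12), F)) = Mul(2, C, Add(Rational(1, 12), F)))
Mul(Mul(Function('x')(Mul(Add(-7, -7), Add(-6, -4)), 8), -134), X) = Mul(Mul(Mul(Rational(1, 6), Mul(Add(-7, -7), Add(-6, -4)), Add(1, Mul(12, 8))), -134), -26) = Mul(Mul(Mul(Rational(1, 6), Mul(-14, -10), Add(1, 96)), -134), -26) = Mul(Mul(Mul(Rational(1, 6), 140, 97), -134), -26) = Mul(Mul(Rational(6790, 3), -134), -26) = Mul(Rational(-909860, 3), -26) = Rational(23656360, 3)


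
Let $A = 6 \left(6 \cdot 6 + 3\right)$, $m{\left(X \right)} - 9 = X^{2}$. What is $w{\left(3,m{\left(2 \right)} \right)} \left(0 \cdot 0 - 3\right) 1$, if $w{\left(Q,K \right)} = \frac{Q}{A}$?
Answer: $- \frac{1}{26} \approx -0.038462$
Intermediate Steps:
$m{\left(X \right)} = 9 + X^{2}$
$A = 234$ ($A = 6 \left(36 + 3\right) = 6 \cdot 39 = 234$)
$w{\left(Q,K \right)} = \frac{Q}{234}$
$w{\left(3,m{\left(2 \right)} \right)} \left(0 \cdot 0 - 3\right) 1 = \frac{1}{234} \cdot 3 \left(0 \cdot 0 - 3\right) 1 = \frac{0 - 3}{78} \cdot 1 = \frac{1}{78} \left(-3\right) 1 = \left(- \frac{1}{26}\right) 1 = - \frac{1}{26}$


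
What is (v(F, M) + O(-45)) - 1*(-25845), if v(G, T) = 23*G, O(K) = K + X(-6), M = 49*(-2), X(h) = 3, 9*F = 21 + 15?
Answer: 25895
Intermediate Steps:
F = 4 (F = (21 + 15)/9 = (⅑)*36 = 4)
M = -98
O(K) = 3 + K (O(K) = K + 3 = 3 + K)
(v(F, M) + O(-45)) - 1*(-25845) = (23*4 + (3 - 45)) - 1*(-25845) = (92 - 42) + 25845 = 50 + 25845 = 25895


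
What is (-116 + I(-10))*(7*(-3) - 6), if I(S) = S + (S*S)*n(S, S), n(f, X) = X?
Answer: 30402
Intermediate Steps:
I(S) = S + S³ (I(S) = S + (S*S)*S = S + S²*S = S + S³)
(-116 + I(-10))*(7*(-3) - 6) = (-116 + (-10 + (-10)³))*(7*(-3) - 6) = (-116 + (-10 - 1000))*(-21 - 6) = (-116 - 1010)*(-27) = -1126*(-27) = 30402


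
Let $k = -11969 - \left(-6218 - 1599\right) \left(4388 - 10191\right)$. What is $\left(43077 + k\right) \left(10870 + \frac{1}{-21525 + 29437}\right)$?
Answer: $- \frac{3898617081774863}{7912} \approx -4.9275 \cdot 10^{11}$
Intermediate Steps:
$k = -45374020$ ($k = -11969 - \left(-7817\right) \left(-5803\right) = -11969 - 45362051 = -45374020$)
$\left(43077 + k\right) \left(10870 + \frac{1}{-21525 + 29437}\right) = \left(43077 - 45374020\right) \left(10870 + \frac{1}{-21525 + 29437}\right) = - 45330943 \left(10870 + \frac{1}{7912}\right) = \left(-45330943\right) \frac{86003441}{7912} = - \frac{3898617081774863}{7912}$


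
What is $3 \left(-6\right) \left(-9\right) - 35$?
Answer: $127$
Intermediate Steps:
$3 \left(-6\right) \left(-9\right) - 35 = \left(-18\right) \left(-9\right) - 35 = 162 - 35 = 127$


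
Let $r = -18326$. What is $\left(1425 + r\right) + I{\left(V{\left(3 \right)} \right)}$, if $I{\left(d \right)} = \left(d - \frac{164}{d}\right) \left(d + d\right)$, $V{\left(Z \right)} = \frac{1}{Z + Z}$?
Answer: $- \frac{310121}{18} \approx -17229.0$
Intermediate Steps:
$V{\left(Z \right)} = \frac{1}{2 Z}$
$I{\left(d \right)} = 2 d \left(d - \frac{164}{d}\right)$ ($I{\left(d \right)} = \left(d - \frac{164}{d}\right) 2 d = 2 d \left(d - \frac{164}{d}\right)$)
$\left(1425 + r\right) + I{\left(V{\left(3 \right)} \right)} = \left(1425 - 18326\right) - \left(328 - 2 \left(\frac{1}{2 \cdot 3}\right)^{2}\right) = -16901 - \left(328 - 2 \left(\frac{1}{2} \cdot \frac{1}{3}\right)^{2}\right) = -16901 - \left(328 - \frac{2}{36}\right) = -16901 + \left(-328 + 2 \cdot \frac{1}{36}\right) = -16901 + \left(-328 + \frac{1}{18}\right) = -16901 - \frac{5903}{18} = - \frac{310121}{18}$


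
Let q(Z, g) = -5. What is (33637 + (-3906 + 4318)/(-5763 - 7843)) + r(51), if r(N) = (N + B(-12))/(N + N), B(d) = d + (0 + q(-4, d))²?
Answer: 11670665251/346953 ≈ 33638.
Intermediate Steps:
B(d) = 25 + d (B(d) = d + (0 - 5)² = d + (-5)² = d + 25 = 25 + d)
r(N) = (13 + N)/(2*N) (r(N) = (N + (25 - 12))/(N + N) = (N + 13)/((2*N)) = (13 + N)*(1/(2*N)) = (13 + N)/(2*N))
(33637 + (-3906 + 4318)/(-5763 - 7843)) + r(51) = (33637 + (-3906 + 4318)/(-5763 - 7843)) + (½)*(13 + 51)/51 = (33637 + 412/(-13606)) + (½)*(1/51)*64 = (33637 + 412*(-1/13606)) + 32/51 = (33637 - 206/6803) + 32/51 = 228832305/6803 + 32/51 = 11670665251/346953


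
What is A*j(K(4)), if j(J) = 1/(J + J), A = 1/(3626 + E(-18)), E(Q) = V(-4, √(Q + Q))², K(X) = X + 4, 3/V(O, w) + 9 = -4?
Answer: 169/9804848 ≈ 1.7236e-5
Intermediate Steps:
V(O, w) = -3/13 (V(O, w) = 3/(-9 - 4) = 3/(-13) = 3*(-1/13) = -3/13)
K(X) = 4 + X
E(Q) = 9/169 (E(Q) = (-3/13)² = 9/169)
A = 169/612803 (A = 1/(3626 + 9/169) = 1/(612803/169) = 169/612803 ≈ 0.00027578)
j(J) = 1/(2*J)
A*j(K(4)) = 169*(1/(2*(4 + 4)))/612803 = 169*((½)/8)/612803 = 169*((½)*(⅛))/612803 = (169/612803)*(1/16) = 169/9804848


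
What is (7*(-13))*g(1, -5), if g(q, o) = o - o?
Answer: 0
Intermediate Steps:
g(q, o) = 0
(7*(-13))*g(1, -5) = (7*(-13))*0 = -91*0 = 0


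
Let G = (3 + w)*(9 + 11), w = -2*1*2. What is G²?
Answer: 400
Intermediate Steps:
w = -4 (w = -2*2 = -4)
G = -20 (G = (3 - 4)*(9 + 11) = -1*20 = -20)
G² = (-20)² = 400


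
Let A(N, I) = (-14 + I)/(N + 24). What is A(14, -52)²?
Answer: 1089/361 ≈ 3.0166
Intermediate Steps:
A(N, I) = (-14 + I)/(24 + N)
A(14, -52)² = ((-14 - 52)/(24 + 14))² = (-66/38)² = ((1/38)*(-66))² = (-33/19)² = 1089/361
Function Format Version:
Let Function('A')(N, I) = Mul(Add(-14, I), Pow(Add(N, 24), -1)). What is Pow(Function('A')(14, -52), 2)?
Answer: Rational(1089, 361) ≈ 3.0166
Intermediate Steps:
Function('A')(N, I) = Mul(Pow(Add(24, N), -1), Add(-14, I)) (Function('A')(N, I) = Mul(Add(-14, I), Pow(Add(24, N), -1)) = Mul(Pow(Add(24, N), -1), Add(-14, I)))
Pow(Function('A')(14, -52), 2) = Pow(Mul(Pow(Add(24, 14), -1), Add(-14, -52)), 2) = Pow(Mul(Pow(38, -1), -66), 2) = Pow(Mul(Rational(1, 38), -66), 2) = Pow(Rational(-33, 19), 2) = Rational(1089, 361)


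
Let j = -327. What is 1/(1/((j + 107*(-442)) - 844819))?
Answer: -892440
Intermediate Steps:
1/(1/((j + 107*(-442)) - 844819)) = 1/(1/((-327 + 107*(-442)) - 844819)) = 1/(1/((-327 - 47294) - 844819)) = 1/(1/(-47621 - 844819)) = 1/(1/(-892440)) = 1/(-1/892440) = -892440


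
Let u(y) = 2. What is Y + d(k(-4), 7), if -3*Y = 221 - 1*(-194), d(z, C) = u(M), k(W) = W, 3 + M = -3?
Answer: -409/3 ≈ -136.33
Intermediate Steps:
M = -6 (M = -3 - 3 = -6)
d(z, C) = 2
Y = -415/3 (Y = -(221 - 1*(-194))/3 = -(221 + 194)/3 = -1/3*415 = -415/3 ≈ -138.33)
Y + d(k(-4), 7) = -415/3 + 2 = -409/3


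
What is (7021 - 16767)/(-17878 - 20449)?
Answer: 9746/38327 ≈ 0.25429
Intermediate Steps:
(7021 - 16767)/(-17878 - 20449) = -9746/(-38327) = -9746*(-1/38327) = 9746/38327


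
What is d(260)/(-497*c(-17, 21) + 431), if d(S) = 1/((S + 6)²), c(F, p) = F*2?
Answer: 1/1226130724 ≈ 8.1557e-10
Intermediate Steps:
c(F, p) = 2*F
d(S) = (6 + S)⁻² (d(S) = 1/((6 + S)²) = (6 + S)⁻²)
d(260)/(-497*c(-17, 21) + 431) = 1/((6 + 260)²*(-994*(-17) + 431)) = 1/(266²*(-497*(-34) + 431)) = 1/(70756*(16898 + 431)) = (1/70756)/17329 = (1/70756)*(1/17329) = 1/1226130724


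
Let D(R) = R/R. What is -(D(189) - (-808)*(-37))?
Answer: 29895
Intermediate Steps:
D(R) = 1
-(D(189) - (-808)*(-37)) = -(1 - (-808)*(-37)) = -(1 - 1*29896) = -(1 - 29896) = -1*(-29895) = 29895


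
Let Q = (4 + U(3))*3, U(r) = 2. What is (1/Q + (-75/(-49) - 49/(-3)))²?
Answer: 249798025/777924 ≈ 321.11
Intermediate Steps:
Q = 18 (Q = (4 + 2)*3 = 6*3 = 18)
(1/Q + (-75/(-49) - 49/(-3)))² = (1/18 + (-75/(-49) - 49/(-3)))² = (1/18 + (-75*(-1/49) - 49*(-⅓)))² = (1/18 + (75/49 + 49/3))² = (1/18 + 2626/147)² = (15805/882)² = 249798025/777924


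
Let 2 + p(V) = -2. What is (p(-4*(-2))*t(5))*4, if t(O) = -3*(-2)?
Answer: -96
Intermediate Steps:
p(V) = -4 (p(V) = -2 - 2 = -4)
t(O) = 6
(p(-4*(-2))*t(5))*4 = -4*6*4 = -24*4 = -96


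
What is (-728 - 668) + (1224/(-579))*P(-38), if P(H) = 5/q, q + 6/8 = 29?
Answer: -30453524/21809 ≈ -1396.4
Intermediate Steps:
q = 113/4 (q = -3/4 + 29 = 113/4 ≈ 28.250)
P(H) = 20/113 (P(H) = 5/(113/4) = 5*(4/113) = 20/113)
(-728 - 668) + (1224/(-579))*P(-38) = (-728 - 668) + (1224/(-579))*(20/113) = -1396 + (1224*(-1/579))*(20/113) = -1396 - 408/193*20/113 = -1396 - 8160/21809 = -30453524/21809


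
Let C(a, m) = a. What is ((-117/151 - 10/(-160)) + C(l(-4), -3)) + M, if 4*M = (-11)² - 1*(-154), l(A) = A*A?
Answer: 203035/2416 ≈ 84.038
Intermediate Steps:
l(A) = A²
M = 275/4 (M = ((-11)² - 1*(-154))/4 = (121 + 154)/4 = (¼)*275 = 275/4 ≈ 68.750)
((-117/151 - 10/(-160)) + C(l(-4), -3)) + M = ((-117/151 - 10/(-160)) + (-4)²) + 275/4 = ((-117*1/151 - 10*(-1/160)) + 16) + 275/4 = ((-117/151 + 1/16) + 16) + 275/4 = (-1721/2416 + 16) + 275/4 = 36935/2416 + 275/4 = 203035/2416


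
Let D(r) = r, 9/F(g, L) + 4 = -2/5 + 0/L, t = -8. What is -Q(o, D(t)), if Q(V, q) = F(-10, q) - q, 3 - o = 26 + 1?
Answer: -131/22 ≈ -5.9545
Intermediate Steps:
F(g, L) = -45/22 (F(g, L) = 9/(-4 + (-2/5 + 0/L)) = 9/(-4 + (-2*1/5 + 0)) = 9/(-4 + (-2/5 + 0)) = 9/(-4 - 2/5) = 9/(-22/5) = 9*(-5/22) = -45/22)
o = -24 (o = 3 - (26 + 1) = 3 - 1*27 = 3 - 27 = -24)
Q(V, q) = -45/22 - q
-Q(o, D(t)) = -(-45/22 - 1*(-8)) = -(-45/22 + 8) = -1*131/22 = -131/22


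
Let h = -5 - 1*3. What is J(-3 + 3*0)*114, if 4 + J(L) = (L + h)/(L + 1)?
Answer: 171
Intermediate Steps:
h = -8 (h = -5 - 3 = -8)
J(L) = -4 + (-8 + L)/(1 + L) (J(L) = -4 + (L - 8)/(L + 1) = -4 + (-8 + L)/(1 + L))
J(-3 + 3*0)*114 = (3*(-4 - (-3 + 3*0))/(1 + (-3 + 3*0)))*114 = (3*(-4 - (-3 + 0))/(1 + (-3 + 0)))*114 = (3*(-4 - 1*(-3))/(1 - 3))*114 = (3*(-4 + 3)/(-2))*114 = (3*(-½)*(-1))*114 = (3/2)*114 = 171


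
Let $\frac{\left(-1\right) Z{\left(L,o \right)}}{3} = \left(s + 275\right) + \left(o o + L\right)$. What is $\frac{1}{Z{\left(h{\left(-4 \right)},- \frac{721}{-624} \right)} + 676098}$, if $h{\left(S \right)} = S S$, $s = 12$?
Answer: $\frac{129792}{87633610847} \approx 1.4811 \cdot 10^{-6}$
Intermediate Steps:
$h{\left(S \right)} = S^{2}$
$Z{\left(L,o \right)} = -861 - 3 L - 3 o^{2}$ ($Z{\left(L,o \right)} = - 3 \left(\left(12 + 275\right) + \left(o o + L\right)\right) = - 3 \left(287 + \left(o^{2} + L\right)\right) = - 3 \left(287 + \left(L + o^{2}\right)\right) = - 3 \left(287 + L + o^{2}\right) = -861 - 3 L - 3 o^{2}$)
$\frac{1}{Z{\left(h{\left(-4 \right)},- \frac{721}{-624} \right)} + 676098} = \frac{1}{\left(-861 - 3 \left(-4\right)^{2} - 3 \left(- \frac{721}{-624}\right)^{2}\right) + 676098} = \frac{1}{\left(-861 - 48 - 3 \left(\left(-721\right) \left(- \frac{1}{624}\right)\right)^{2}\right) + 676098} = \frac{1}{\left(-861 - 48 - 3 \left(\frac{721}{624}\right)^{2}\right) + 676098} = \frac{1}{\left(-861 - 48 - \frac{519841}{129792}\right) + 676098} = \frac{1}{- \frac{118500769}{129792} + 676098} = \frac{1}{\frac{87633610847}{129792}} = \frac{129792}{87633610847}$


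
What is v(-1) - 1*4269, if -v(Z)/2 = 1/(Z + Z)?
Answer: -4268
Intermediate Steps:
v(Z) = -1/Z (v(Z) = -2/(Z + Z) = -2*1/(2*Z) = -1/Z)
v(-1) - 1*4269 = -1/(-1) - 1*4269 = -1*(-1) - 4269 = 1 - 4269 = -4268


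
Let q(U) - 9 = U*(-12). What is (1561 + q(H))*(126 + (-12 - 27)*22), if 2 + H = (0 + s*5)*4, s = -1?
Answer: -1342488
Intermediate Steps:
H = -22 (H = -2 + (0 - 1*5)*4 = -2 + (0 - 5)*4 = -2 - 5*4 = -2 - 20 = -22)
q(U) = 9 - 12*U (q(U) = 9 + U*(-12) = 9 - 12*U)
(1561 + q(H))*(126 + (-12 - 27)*22) = (1561 + (9 - 12*(-22)))*(126 + (-12 - 27)*22) = (1561 + (9 + 264))*(126 - 39*22) = (1561 + 273)*(126 - 858) = 1834*(-732) = -1342488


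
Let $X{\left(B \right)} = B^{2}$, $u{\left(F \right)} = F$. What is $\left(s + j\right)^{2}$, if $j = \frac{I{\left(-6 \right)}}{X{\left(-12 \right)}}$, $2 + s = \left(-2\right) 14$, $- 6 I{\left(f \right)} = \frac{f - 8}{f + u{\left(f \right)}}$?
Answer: $\frac{24188647729}{26873856} \approx 900.08$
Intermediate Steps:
$I{\left(f \right)} = - \frac{-8 + f}{12 f}$ ($I{\left(f \right)} = - \frac{\left(f - 8\right) \frac{1}{f + f}}{6} = - \frac{\left(-8 + f\right) \frac{1}{2 f}}{6} = - \frac{\frac{1}{2} \frac{1}{f} \left(-8 + f\right)}{6} = - \frac{-8 + f}{12 f}$)
$s = -30$ ($s = -2 - 28 = -30$)
$j = - \frac{7}{5184}$ ($j = \frac{\frac{1}{12} \frac{1}{-6} \left(8 - -6\right)}{\left(-12\right)^{2}} = \frac{\frac{1}{12} \left(- \frac{1}{6}\right) \left(8 + 6\right)}{144} = \frac{1}{12} \left(- \frac{1}{6}\right) 14 \cdot \frac{1}{144} = \left(- \frac{7}{36}\right) \frac{1}{144} = - \frac{7}{5184} \approx -0.0013503$)
$\left(s + j\right)^{2} = \left(-30 - \frac{7}{5184}\right)^{2} = \left(- \frac{155527}{5184}\right)^{2} = \frac{24188647729}{26873856}$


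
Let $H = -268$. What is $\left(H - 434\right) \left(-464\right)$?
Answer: $325728$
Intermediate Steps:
$\left(H - 434\right) \left(-464\right) = \left(-268 - 434\right) \left(-464\right) = \left(-702\right) \left(-464\right) = 325728$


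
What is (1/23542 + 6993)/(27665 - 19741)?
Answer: 164629207/186546808 ≈ 0.88251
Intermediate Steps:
(1/23542 + 6993)/(27665 - 19741) = (1/23542 + 6993)/7924 = (164629207/23542)*(1/7924) = 164629207/186546808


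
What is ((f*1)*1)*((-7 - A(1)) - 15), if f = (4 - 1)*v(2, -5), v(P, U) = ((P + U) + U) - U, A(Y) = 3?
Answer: 225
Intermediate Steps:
v(P, U) = P + U (v(P, U) = (P + 2*U) - U = P + U)
f = -9 (f = (4 - 1)*(2 - 5) = 3*(-3) = -9)
((f*1)*1)*((-7 - A(1)) - 15) = (-9*1*1)*((-7 - 1*3) - 15) = (-9*1)*((-7 - 3) - 15) = -9*(-10 - 15) = -9*(-25) = 225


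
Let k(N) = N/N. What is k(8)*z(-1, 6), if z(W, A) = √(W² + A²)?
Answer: √37 ≈ 6.0828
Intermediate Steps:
k(N) = 1
z(W, A) = √(A² + W²)
k(8)*z(-1, 6) = 1*√(6² + (-1)²) = 1*√(36 + 1) = 1*√37 = √37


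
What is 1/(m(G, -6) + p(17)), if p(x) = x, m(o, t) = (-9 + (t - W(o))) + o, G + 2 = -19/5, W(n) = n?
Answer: ½ ≈ 0.50000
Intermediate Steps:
G = -29/5 (G = -2 - 19/5 = -29/5 ≈ -5.8000)
m(o, t) = -9 + t (m(o, t) = (-9 + (t - o)) + o = (-9 + t - o) + o = -9 + t)
1/(m(G, -6) + p(17)) = 1/((-9 - 6) + 17) = 1/(-15 + 17) = 1/2 = ½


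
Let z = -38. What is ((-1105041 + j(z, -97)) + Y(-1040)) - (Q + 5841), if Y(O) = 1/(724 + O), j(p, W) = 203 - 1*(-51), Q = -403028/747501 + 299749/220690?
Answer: -28948126341263155187/26064627319020 ≈ -1.1106e+6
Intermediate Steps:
Q = 135118427929/164965995690 (Q = -403028*1/747501 + 299749*(1/220690) = -403028/747501 + 299749/220690 = 135118427929/164965995690 ≈ 0.81907)
j(p, W) = 254 (j(p, W) = 203 + 51 = 254)
((-1105041 + j(z, -97)) + Y(-1040)) - (Q + 5841) = ((-1105041 + 254) + 1/(724 - 1040)) - (135118427929/164965995690 + 5841) = (-1104787 + 1/(-316)) - 1*963701499253219/164965995690 = (-1104787 - 1/316) - 963701499253219/164965995690 = -349112693/316 - 963701499253219/164965995690 = -28948126341263155187/26064627319020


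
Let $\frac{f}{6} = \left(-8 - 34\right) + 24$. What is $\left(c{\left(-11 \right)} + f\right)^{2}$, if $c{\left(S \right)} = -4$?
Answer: $12544$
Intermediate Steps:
$f = -108$ ($f = 6 \left(\left(-8 - 34\right) + 24\right) = 6 \left(-42 + 24\right) = 6 \left(-18\right) = -108$)
$\left(c{\left(-11 \right)} + f\right)^{2} = \left(-4 - 108\right)^{2} = \left(-112\right)^{2} = 12544$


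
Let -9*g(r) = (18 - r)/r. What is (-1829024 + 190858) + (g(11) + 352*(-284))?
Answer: -172075273/99 ≈ -1.7381e+6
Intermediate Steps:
g(r) = -(18 - r)/(9*r)
(-1829024 + 190858) + (g(11) + 352*(-284)) = (-1829024 + 190858) + ((⅑)*(-18 + 11)/11 + 352*(-284)) = -1638166 + ((⅑)*(1/11)*(-7) - 99968) = -1638166 + (-7/99 - 99968) = -1638166 - 9896839/99 = -172075273/99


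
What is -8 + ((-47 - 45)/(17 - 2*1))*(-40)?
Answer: 712/3 ≈ 237.33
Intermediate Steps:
-8 + ((-47 - 45)/(17 - 2*1))*(-40) = -8 - 92/(17 - 2)*(-40) = -8 - 92/15*(-40) = -8 + 736/3 = 712/3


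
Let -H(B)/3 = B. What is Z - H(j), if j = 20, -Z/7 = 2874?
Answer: -20058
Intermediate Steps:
Z = -20118 (Z = -7*2874 = -20118)
H(B) = -3*B
Z - H(j) = -20118 - (-3)*20 = -20118 - 1*(-60) = -20118 + 60 = -20058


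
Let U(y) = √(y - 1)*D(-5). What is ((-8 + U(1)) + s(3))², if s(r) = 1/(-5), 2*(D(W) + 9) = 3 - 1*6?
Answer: 1681/25 ≈ 67.240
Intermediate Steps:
D(W) = -21/2 (D(W) = -9 + (3 - 1*6)/2 = -9 + (3 - 6)/2 = -9 + (½)*(-3) = -9 - 3/2 = -21/2)
U(y) = -21*√(-1 + y)/2 (U(y) = √(y - 1)*(-21/2) = √(-1 + y)*(-21/2) = -21*√(-1 + y)/2)
s(r) = -⅕
((-8 + U(1)) + s(3))² = ((-8 - 21*√(-1 + 1)/2) - ⅕)² = ((-8 - 21*√0/2) - ⅕)² = ((-8 - 21/2*0) - ⅕)² = ((-8 + 0) - ⅕)² = (-8 - ⅕)² = (-41/5)² = 1681/25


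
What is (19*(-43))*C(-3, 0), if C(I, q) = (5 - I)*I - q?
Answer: 19608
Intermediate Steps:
C(I, q) = -q + I*(5 - I) (C(I, q) = I*(5 - I) - q = -q + I*(5 - I))
(19*(-43))*C(-3, 0) = (19*(-43))*(-1*0 - 1*(-3)² + 5*(-3)) = -817*(0 - 1*9 - 15) = -817*(0 - 9 - 15) = -817*(-24) = 19608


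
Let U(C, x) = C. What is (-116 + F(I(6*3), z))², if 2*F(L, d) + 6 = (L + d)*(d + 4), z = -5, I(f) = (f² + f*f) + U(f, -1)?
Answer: 808201/4 ≈ 2.0205e+5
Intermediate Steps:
I(f) = f + 2*f² (I(f) = (f² + f*f) + f = (f² + f²) + f = 2*f² + f = f + 2*f²)
F(L, d) = -3 + (4 + d)*(L + d)/2 (F(L, d) = -3 + ((L + d)*(d + 4))/2 = -3 + ((L + d)*(4 + d))/2 = -3 + ((4 + d)*(L + d))/2 = -3 + (4 + d)*(L + d)/2)
(-116 + F(I(6*3), z))² = (-116 + (-3 + (½)*(-5)² + 2*((6*3)*(1 + 2*(6*3))) + 2*(-5) + (½)*((6*3)*(1 + 2*(6*3)))*(-5)))² = (-116 + (-3 + (½)*25 + 2*(18*(1 + 2*18)) - 10 + (½)*(18*(1 + 2*18))*(-5)))² = (-116 + (-3 + 25/2 + 2*(18*(1 + 36)) - 10 + (½)*(18*(1 + 36))*(-5)))² = (-116 + (-3 + 25/2 + 2*(18*37) - 10 + (½)*(18*37)*(-5)))² = (-116 + (-3 + 25/2 + 2*666 - 10 + (½)*666*(-5)))² = (-116 + (-3 + 25/2 + 1332 - 10 - 1665))² = (-116 - 667/2)² = (-899/2)² = 808201/4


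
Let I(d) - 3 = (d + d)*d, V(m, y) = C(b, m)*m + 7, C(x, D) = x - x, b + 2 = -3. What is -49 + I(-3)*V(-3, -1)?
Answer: 98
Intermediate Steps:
b = -5 (b = -2 - 3 = -5)
C(x, D) = 0
V(m, y) = 7 (V(m, y) = 0*m + 7 = 0 + 7 = 7)
I(d) = 3 + 2*d**2 (I(d) = 3 + (d + d)*d = 3 + (2*d)*d = 3 + 2*d**2)
-49 + I(-3)*V(-3, -1) = -49 + (3 + 2*(-3)**2)*7 = -49 + (3 + 2*9)*7 = -49 + (3 + 18)*7 = -49 + 21*7 = -49 + 147 = 98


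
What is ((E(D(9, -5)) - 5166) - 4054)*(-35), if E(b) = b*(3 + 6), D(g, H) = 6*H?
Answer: 332150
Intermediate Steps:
E(b) = 9*b (E(b) = b*9 = 9*b)
((E(D(9, -5)) - 5166) - 4054)*(-35) = ((9*(6*(-5)) - 5166) - 4054)*(-35) = ((9*(-30) - 5166) - 4054)*(-35) = ((-270 - 5166) - 4054)*(-35) = (-5436 - 4054)*(-35) = -9490*(-35) = 332150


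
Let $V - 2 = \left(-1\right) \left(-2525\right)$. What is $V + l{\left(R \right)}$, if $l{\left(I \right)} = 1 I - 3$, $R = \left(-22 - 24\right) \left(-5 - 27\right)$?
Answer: $3996$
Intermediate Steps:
$R = 1472$ ($R = \left(-46\right) \left(-32\right) = 1472$)
$l{\left(I \right)} = -3 + I$ ($l{\left(I \right)} = I - 3 = -3 + I$)
$V = 2527$ ($V = 2 - -2525 = 2 + 2525 = 2527$)
$V + l{\left(R \right)} = 2527 + \left(-3 + 1472\right) = 2527 + 1469 = 3996$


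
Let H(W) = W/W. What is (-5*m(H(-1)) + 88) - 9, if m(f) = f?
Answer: 74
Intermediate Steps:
H(W) = 1
(-5*m(H(-1)) + 88) - 9 = (-5*1 + 88) - 9 = (-5 + 88) - 9 = 83 - 9 = 74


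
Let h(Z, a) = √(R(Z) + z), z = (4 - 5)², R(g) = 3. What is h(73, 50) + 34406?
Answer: 34408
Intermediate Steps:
z = 1 (z = (-1)² = 1)
h(Z, a) = 2 (h(Z, a) = √(3 + 1) = √4 = 2)
h(73, 50) + 34406 = 2 + 34406 = 34408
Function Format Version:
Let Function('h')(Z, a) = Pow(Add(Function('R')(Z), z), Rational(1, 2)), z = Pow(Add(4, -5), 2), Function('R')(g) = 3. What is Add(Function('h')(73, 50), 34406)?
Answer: 34408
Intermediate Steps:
z = 1 (z = Pow(-1, 2) = 1)
Function('h')(Z, a) = 2 (Function('h')(Z, a) = Pow(Add(3, 1), Rational(1, 2)) = Pow(4, Rational(1, 2)) = 2)
Add(Function('h')(73, 50), 34406) = Add(2, 34406) = 34408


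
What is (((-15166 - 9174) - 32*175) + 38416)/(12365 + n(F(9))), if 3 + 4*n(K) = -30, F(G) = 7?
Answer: 33904/49427 ≈ 0.68594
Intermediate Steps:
n(K) = -33/4 (n(K) = -3/4 + (1/4)*(-30) = -3/4 - 15/2 = -33/4)
(((-15166 - 9174) - 32*175) + 38416)/(12365 + n(F(9))) = (((-15166 - 9174) - 32*175) + 38416)/(12365 - 33/4) = ((-24340 - 5600) + 38416)/(49427/4) = (-29940 + 38416)*(4/49427) = 8476*(4/49427) = 33904/49427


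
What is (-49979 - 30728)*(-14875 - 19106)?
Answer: 2742504567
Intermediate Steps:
(-49979 - 30728)*(-14875 - 19106) = -80707*(-33981) = 2742504567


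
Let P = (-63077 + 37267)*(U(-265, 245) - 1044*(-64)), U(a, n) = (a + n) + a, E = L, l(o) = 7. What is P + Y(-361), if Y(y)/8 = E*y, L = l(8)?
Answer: -1717185326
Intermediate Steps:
L = 7
E = 7
U(a, n) = n + 2*a
Y(y) = 56*y (Y(y) = 8*(7*y) = 56*y)
P = -1717165110 (P = (-63077 + 37267)*((245 + 2*(-265)) - 1044*(-64)) = -25810*((245 - 530) + 66816) = -25810*(-285 + 66816) = -25810*66531 = -1717165110)
P + Y(-361) = -1717165110 + 56*(-361) = -1717165110 - 20216 = -1717185326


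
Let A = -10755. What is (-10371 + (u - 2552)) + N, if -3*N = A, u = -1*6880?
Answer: -16218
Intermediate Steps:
u = -6880
N = 3585 (N = -⅓*(-10755) = 3585)
(-10371 + (u - 2552)) + N = (-10371 + (-6880 - 2552)) + 3585 = (-10371 - 9432) + 3585 = -19803 + 3585 = -16218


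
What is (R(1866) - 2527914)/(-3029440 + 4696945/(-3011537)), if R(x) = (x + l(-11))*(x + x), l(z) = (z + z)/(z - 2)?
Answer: -57972165549962/39534193166975 ≈ -1.4664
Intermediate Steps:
l(z) = 2*z/(-2 + z) (l(z) = (2*z)/(-2 + z) = 2*z/(-2 + z))
R(x) = 2*x*(22/13 + x) (R(x) = (x + 2*(-11)/(-2 - 11))*(x + x) = (x + 2*(-11)/(-13))*(2*x) = (x + 2*(-11)*(-1/13))*(2*x) = (x + 22/13)*(2*x) = (22/13 + x)*(2*x) = 2*x*(22/13 + x))
(R(1866) - 2527914)/(-3029440 + 4696945/(-3011537)) = ((2/13)*1866*(22 + 13*1866) - 2527914)/(-3029440 + 4696945/(-3011537)) = ((2/13)*1866*(22 + 24258) - 2527914)/(-3029440 + 4696945*(-1/3011537)) = ((2/13)*1866*24280 - 2527914)/(-3029440 - 4696945/3011537) = (90612960/13 - 2527914)/(-9123275346225/3011537) = (57750078/13)*(-3011537/9123275346225) = -57972165549962/39534193166975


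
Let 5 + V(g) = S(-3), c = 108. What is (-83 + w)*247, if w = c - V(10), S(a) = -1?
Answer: 7657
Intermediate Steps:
V(g) = -6 (V(g) = -5 - 1 = -6)
w = 114 (w = 108 - 1*(-6) = 108 + 6 = 114)
(-83 + w)*247 = (-83 + 114)*247 = 31*247 = 7657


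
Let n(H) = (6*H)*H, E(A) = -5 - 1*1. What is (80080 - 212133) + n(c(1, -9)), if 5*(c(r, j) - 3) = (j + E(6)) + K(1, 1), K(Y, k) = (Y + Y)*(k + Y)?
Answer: -3301229/25 ≈ -1.3205e+5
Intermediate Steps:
K(Y, k) = 2*Y*(Y + k) (K(Y, k) = (2*Y)*(Y + k) = 2*Y*(Y + k))
E(A) = -6 (E(A) = -5 - 1 = -6)
c(r, j) = 13/5 + j/5 (c(r, j) = 3 + ((j - 6) + 2*1*(1 + 1))/5 = 3 + ((-6 + j) + 2*1*2)/5 = 3 + ((-6 + j) + 4)/5 = 3 + (-2 + j)/5 = 3 + (-2/5 + j/5) = 13/5 + j/5)
n(H) = 6*H**2
(80080 - 212133) + n(c(1, -9)) = (80080 - 212133) + 6*(13/5 + (1/5)*(-9))**2 = -132053 + 6*(13/5 - 9/5)**2 = -132053 + 6*(4/5)**2 = -132053 + 6*(16/25) = -132053 + 96/25 = -3301229/25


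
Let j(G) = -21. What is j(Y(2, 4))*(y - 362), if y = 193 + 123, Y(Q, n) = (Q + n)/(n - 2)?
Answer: 966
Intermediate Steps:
Y(Q, n) = (Q + n)/(-2 + n)
y = 316
j(Y(2, 4))*(y - 362) = -21*(316 - 362) = -21*(-46) = 966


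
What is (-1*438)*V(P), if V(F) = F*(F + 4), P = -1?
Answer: 1314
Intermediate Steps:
V(F) = F*(4 + F)
(-1*438)*V(P) = (-1*438)*(-(4 - 1)) = -(-438)*3 = -438*(-3) = 1314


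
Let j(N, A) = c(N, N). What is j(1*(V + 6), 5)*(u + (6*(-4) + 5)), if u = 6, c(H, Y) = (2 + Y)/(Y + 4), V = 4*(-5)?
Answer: -78/5 ≈ -15.600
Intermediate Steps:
V = -20
c(H, Y) = (2 + Y)/(4 + Y)
j(N, A) = (2 + N)/(4 + N)
j(1*(V + 6), 5)*(u + (6*(-4) + 5)) = ((2 + 1*(-20 + 6))/(4 + 1*(-20 + 6)))*(6 + (6*(-4) + 5)) = ((2 + 1*(-14))/(4 + 1*(-14)))*(6 + (-24 + 5)) = ((2 - 14)/(4 - 14))*(6 - 19) = (-12/(-10))*(-13) = -⅒*(-12)*(-13) = (6/5)*(-13) = -78/5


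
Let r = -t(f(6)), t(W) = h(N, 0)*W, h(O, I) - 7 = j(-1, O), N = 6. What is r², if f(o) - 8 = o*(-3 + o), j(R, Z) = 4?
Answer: 81796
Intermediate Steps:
h(O, I) = 11 (h(O, I) = 7 + 4 = 11)
f(o) = 8 + o*(-3 + o)
t(W) = 11*W
r = -286 (r = -11*(8 + 6² - 3*6) = -11*(8 + 36 - 18) = -11*26 = -1*286 = -286)
r² = (-286)² = 81796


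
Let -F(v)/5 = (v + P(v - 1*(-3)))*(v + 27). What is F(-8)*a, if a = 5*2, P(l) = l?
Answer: 12350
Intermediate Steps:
F(v) = -5*(3 + 2*v)*(27 + v) (F(v) = -5*(v + (v - 1*(-3)))*(v + 27) = -5*(v + (v + 3))*(27 + v) = -5*(v + (3 + v))*(27 + v) = -5*(3 + 2*v)*(27 + v))
a = 10
F(-8)*a = (-405 - 285*(-8) - 10*(-8)²)*10 = (-405 + 2280 - 10*64)*10 = (-405 + 2280 - 640)*10 = 1235*10 = 12350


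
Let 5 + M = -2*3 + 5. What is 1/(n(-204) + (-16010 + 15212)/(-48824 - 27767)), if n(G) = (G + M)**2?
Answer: 76591/3377663898 ≈ 2.2676e-5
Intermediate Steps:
M = -6 (M = -5 + (-2*3 + 5) = -5 + (-6 + 5) = -5 - 1 = -6)
n(G) = (-6 + G)**2 (n(G) = (G - 6)**2 = (-6 + G)**2)
1/(n(-204) + (-16010 + 15212)/(-48824 - 27767)) = 1/((-6 - 204)**2 + (-16010 + 15212)/(-48824 - 27767)) = 1/((-210)**2 - 798/(-76591)) = 1/(44100 - 798*(-1/76591)) = 1/(44100 + 798/76591) = 1/(3377663898/76591) = 76591/3377663898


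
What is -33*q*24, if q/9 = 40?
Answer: -285120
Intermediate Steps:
q = 360 (q = 9*40 = 360)
-33*q*24 = -33*360*24 = -11880*24 = -285120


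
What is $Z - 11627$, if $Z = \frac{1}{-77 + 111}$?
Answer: $- \frac{395317}{34} \approx -11627.0$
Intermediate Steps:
$Z = \frac{1}{34} \approx 0.029412$
$Z - 11627 = \frac{1}{34} - 11627 = - \frac{395317}{34}$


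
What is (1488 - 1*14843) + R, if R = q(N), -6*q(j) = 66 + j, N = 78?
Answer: -13379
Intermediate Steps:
q(j) = -11 - j/6 (q(j) = -(66 + j)/6 = -11 - j/6)
R = -24 (R = -11 - ⅙*78 = -11 - 13 = -24)
(1488 - 1*14843) + R = (1488 - 1*14843) - 24 = (1488 - 14843) - 24 = -13355 - 24 = -13379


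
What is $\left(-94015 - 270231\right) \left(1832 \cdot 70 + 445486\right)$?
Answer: $-208977400596$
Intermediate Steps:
$\left(-94015 - 270231\right) \left(1832 \cdot 70 + 445486\right) = - 364246 \left(128240 + 445486\right) = \left(-364246\right) 573726 = -208977400596$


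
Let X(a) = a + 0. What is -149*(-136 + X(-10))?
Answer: 21754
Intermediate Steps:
X(a) = a
-149*(-136 + X(-10)) = -149*(-136 - 10) = -149*(-146) = 21754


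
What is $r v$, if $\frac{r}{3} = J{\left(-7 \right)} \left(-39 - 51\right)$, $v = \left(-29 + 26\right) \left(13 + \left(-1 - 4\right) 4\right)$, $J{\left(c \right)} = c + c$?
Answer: $79380$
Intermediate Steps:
$J{\left(c \right)} = 2 c$
$v = 21$ ($v = - 3 \left(13 - 20\right) = \left(-3\right) \left(-7\right) = 21$)
$r = 3780$ ($r = 3 \cdot 2 \left(-7\right) \left(-39 - 51\right) = 3 \left(\left(-14\right) \left(-90\right)\right) = 3 \cdot 1260 = 3780$)
$r v = 3780 \cdot 21 = 79380$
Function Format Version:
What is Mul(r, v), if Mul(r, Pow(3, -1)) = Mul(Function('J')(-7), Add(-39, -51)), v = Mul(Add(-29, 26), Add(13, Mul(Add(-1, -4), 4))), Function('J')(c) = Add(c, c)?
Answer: 79380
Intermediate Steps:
Function('J')(c) = Mul(2, c)
v = 21 (v = Mul(-3, Add(13, Mul(-5, 4))) = Mul(-3, Add(13, -20)) = Mul(-3, -7) = 21)
r = 3780 (r = Mul(3, Mul(Mul(2, -7), Add(-39, -51))) = Mul(3, Mul(-14, -90)) = Mul(3, 1260) = 3780)
Mul(r, v) = Mul(3780, 21) = 79380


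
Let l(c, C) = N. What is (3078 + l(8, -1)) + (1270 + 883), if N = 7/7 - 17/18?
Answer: 94159/18 ≈ 5231.1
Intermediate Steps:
N = 1/18 (N = 7*(⅐) - 17*1/18 = 1 - 17/18 = 1/18 ≈ 0.055556)
l(c, C) = 1/18
(3078 + l(8, -1)) + (1270 + 883) = (3078 + 1/18) + (1270 + 883) = 55405/18 + 2153 = 94159/18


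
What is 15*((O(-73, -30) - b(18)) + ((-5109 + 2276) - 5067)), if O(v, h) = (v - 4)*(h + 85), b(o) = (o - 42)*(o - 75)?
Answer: -202545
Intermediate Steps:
b(o) = (-75 + o)*(-42 + o) (b(o) = (-42 + o)*(-75 + o) = (-75 + o)*(-42 + o))
O(v, h) = (-4 + v)*(85 + h)
15*((O(-73, -30) - b(18)) + ((-5109 + 2276) - 5067)) = 15*(((-340 - 4*(-30) + 85*(-73) - 30*(-73)) - (3150 + 18² - 117*18)) + ((-5109 + 2276) - 5067)) = 15*(((-340 + 120 - 6205 + 2190) - (3150 + 324 - 2106)) + (-2833 - 5067)) = 15*((-4235 - 1*1368) - 7900) = 15*((-4235 - 1368) - 7900) = 15*(-5603 - 7900) = 15*(-13503) = -202545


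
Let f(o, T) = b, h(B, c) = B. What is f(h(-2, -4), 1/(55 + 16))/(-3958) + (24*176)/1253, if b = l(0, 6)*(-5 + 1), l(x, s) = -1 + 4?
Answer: 8366814/2479687 ≈ 3.3741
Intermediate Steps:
l(x, s) = 3
b = -12 (b = 3*(-5 + 1) = 3*(-4) = -12)
f(o, T) = -12
f(h(-2, -4), 1/(55 + 16))/(-3958) + (24*176)/1253 = -12/(-3958) + (24*176)/1253 = -12*(-1/3958) + 4224*(1/1253) = 6/1979 + 4224/1253 = 8366814/2479687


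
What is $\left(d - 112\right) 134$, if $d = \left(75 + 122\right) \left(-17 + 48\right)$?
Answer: $803330$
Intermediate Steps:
$d = 6107$ ($d = 197 \cdot 31 = 6107$)
$\left(d - 112\right) 134 = \left(6107 - 112\right) 134 = 5995 \cdot 134 = 803330$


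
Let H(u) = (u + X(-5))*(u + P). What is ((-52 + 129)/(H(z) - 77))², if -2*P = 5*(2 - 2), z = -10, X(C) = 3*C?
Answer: 5929/29929 ≈ 0.19810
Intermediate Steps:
P = 0 (P = -5*(2 - 2)/2 = -5*0/2 = -½*0 = 0)
H(u) = u*(-15 + u) (H(u) = (u + 3*(-5))*(u + 0) = (u - 15)*u = (-15 + u)*u = u*(-15 + u))
((-52 + 129)/(H(z) - 77))² = ((-52 + 129)/(-10*(-15 - 10) - 77))² = (77/(-10*(-25) - 77))² = (77/(250 - 77))² = (77/173)² = 5929/29929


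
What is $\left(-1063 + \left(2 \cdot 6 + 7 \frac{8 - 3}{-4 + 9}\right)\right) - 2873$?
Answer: $-3917$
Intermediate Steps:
$\left(-1063 + \left(2 \cdot 6 + 7 \frac{8 - 3}{-4 + 9}\right)\right) - 2873 = \left(-1063 + \left(12 + 7 \cdot \frac{5}{5}\right)\right) - 2873 = \left(-1063 + \left(12 + 7 \cdot 5 \cdot \frac{1}{5}\right)\right) - 2873 = \left(-1063 + \left(12 + 7 \cdot 1\right)\right) - 2873 = \left(-1063 + \left(12 + 7\right)\right) - 2873 = \left(-1063 + 19\right) - 2873 = -1044 - 2873 = -3917$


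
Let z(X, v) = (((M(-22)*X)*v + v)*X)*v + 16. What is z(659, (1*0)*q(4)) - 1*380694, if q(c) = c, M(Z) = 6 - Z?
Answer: -380678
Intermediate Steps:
z(X, v) = 16 + X*v*(v + 28*X*v) (z(X, v) = ((((6 - 1*(-22))*X)*v + v)*X)*v + 16 = ((((6 + 22)*X)*v + v)*X)*v + 16 = (((28*X)*v + v)*X)*v + 16 = ((28*X*v + v)*X)*v + 16 = ((v + 28*X*v)*X)*v + 16 = (X*(v + 28*X*v))*v + 16 = X*v*(v + 28*X*v) + 16 = 16 + X*v*(v + 28*X*v))
z(659, (1*0)*q(4)) - 1*380694 = (16 + 659*((1*0)*4)**2 + 28*659**2*((1*0)*4)**2) - 1*380694 = (16 + 659*(0*4)**2 + 28*434281*(0*4)**2) - 380694 = (16 + 659*0**2 + 28*434281*0**2) - 380694 = (16 + 659*0 + 28*434281*0) - 380694 = (16 + 0 + 0) - 380694 = 16 - 380694 = -380678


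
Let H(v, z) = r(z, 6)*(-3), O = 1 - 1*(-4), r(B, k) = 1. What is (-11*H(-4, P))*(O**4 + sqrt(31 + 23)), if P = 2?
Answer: 20625 + 99*sqrt(6) ≈ 20868.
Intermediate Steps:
O = 5 (O = 1 + 4 = 5)
H(v, z) = -3 (H(v, z) = 1*(-3) = -3)
(-11*H(-4, P))*(O**4 + sqrt(31 + 23)) = (-11*(-3))*(5**4 + sqrt(31 + 23)) = 33*(625 + sqrt(54)) = 33*(625 + 3*sqrt(6)) = 20625 + 99*sqrt(6)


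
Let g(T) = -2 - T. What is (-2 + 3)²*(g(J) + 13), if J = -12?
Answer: 23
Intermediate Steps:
(-2 + 3)²*(g(J) + 13) = (-2 + 3)²*((-2 - 1*(-12)) + 13) = 1²*((-2 + 12) + 13) = 1*(10 + 13) = 1*23 = 23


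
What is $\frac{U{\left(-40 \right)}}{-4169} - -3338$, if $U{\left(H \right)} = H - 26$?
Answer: $\frac{1265108}{379} \approx 3338.0$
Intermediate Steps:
$U{\left(H \right)} = -26 + H$
$\frac{U{\left(-40 \right)}}{-4169} - -3338 = \frac{-26 - 40}{-4169} - -3338 = \left(-66\right) \left(- \frac{1}{4169}\right) + 3338 = \frac{6}{379} + 3338 = \frac{1265108}{379}$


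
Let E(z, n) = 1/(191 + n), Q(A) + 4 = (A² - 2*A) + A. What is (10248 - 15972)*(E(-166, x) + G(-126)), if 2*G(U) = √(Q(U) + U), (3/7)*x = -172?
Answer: 17172/631 - 45792*√62 ≈ -3.6054e+5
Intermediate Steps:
x = -1204/3 (x = (7/3)*(-172) = -1204/3 ≈ -401.33)
Q(A) = -4 + A² - A (Q(A) = -4 + ((A² - 2*A) + A) = -4 + (A² - A) = -4 + A² - A)
G(U) = √(-4 + U²)/2 (G(U) = √((-4 + U² - U) + U)/2 = √(-4 + U²)/2)
(10248 - 15972)*(E(-166, x) + G(-126)) = (10248 - 15972)*(1/(191 - 1204/3) + √(-4 + (-126)²)/2) = -5724*(1/(-631/3) + √(-4 + 15876)/2) = -5724*(-3/631 + √15872/2) = -5724*(-3/631 + (16*√62)/2) = -5724*(-3/631 + 8*√62) = 17172/631 - 45792*√62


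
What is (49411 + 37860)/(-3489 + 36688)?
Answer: 87271/33199 ≈ 2.6287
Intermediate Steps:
(49411 + 37860)/(-3489 + 36688) = 87271/33199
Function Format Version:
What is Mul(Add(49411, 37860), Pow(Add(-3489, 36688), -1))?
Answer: Rational(87271, 33199) ≈ 2.6287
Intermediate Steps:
Mul(Add(49411, 37860), Pow(Add(-3489, 36688), -1)) = Mul(87271, Pow(33199, -1)) = Mul(87271, Rational(1, 33199)) = Rational(87271, 33199)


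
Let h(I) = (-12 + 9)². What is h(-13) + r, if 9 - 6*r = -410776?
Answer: 410839/6 ≈ 68473.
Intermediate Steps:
r = 410785/6 (r = 3/2 - ⅙*(-410776) = 3/2 + 205388/3 = 410785/6 ≈ 68464.)
h(I) = 9 (h(I) = (-3)² = 9)
h(-13) + r = 9 + 410785/6 = 410839/6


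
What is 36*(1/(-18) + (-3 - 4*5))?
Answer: -830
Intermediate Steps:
36*(1/(-18) + (-3 - 4*5)) = 36*(-1/18 + (-3 - 20)) = 36*(-1/18 - 23) = 36*(-415/18) = -830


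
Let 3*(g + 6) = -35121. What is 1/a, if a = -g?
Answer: 1/11713 ≈ 8.5375e-5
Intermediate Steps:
g = -11713 (g = -6 + (⅓)*(-35121) = -6 - 11707 = -11713)
a = 11713 (a = -1*(-11713) = 11713)
1/a = 1/11713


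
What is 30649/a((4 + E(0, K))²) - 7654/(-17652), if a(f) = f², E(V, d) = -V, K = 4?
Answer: 135743893/1129728 ≈ 120.16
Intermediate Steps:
30649/a((4 + E(0, K))²) - 7654/(-17652) = 30649/(((4 - 1*0)²)²) - 7654/(-17652) = 30649/(((4 + 0)²)²) - 7654*(-1/17652) = 30649/((4²)²) + 3827/8826 = 30649/(16²) + 3827/8826 = 30649/256 + 3827/8826 = 135743893/1129728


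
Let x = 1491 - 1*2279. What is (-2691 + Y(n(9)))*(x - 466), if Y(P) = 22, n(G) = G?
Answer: 3346926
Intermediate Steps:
x = -788 (x = 1491 - 2279 = -788)
(-2691 + Y(n(9)))*(x - 466) = (-2691 + 22)*(-788 - 466) = -2669*(-1254) = 3346926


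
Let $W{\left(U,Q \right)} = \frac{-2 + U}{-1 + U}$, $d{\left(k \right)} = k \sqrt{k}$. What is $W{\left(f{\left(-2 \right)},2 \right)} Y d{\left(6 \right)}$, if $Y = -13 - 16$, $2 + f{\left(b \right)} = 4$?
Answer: $0$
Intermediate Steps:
$f{\left(b \right)} = 2$ ($f{\left(b \right)} = -2 + 4 = 2$)
$d{\left(k \right)} = k^{\frac{3}{2}}$
$W{\left(U,Q \right)} = \frac{-2 + U}{-1 + U}$
$Y = -29$
$W{\left(f{\left(-2 \right)},2 \right)} Y d{\left(6 \right)} = \frac{-2 + 2}{-1 + 2} \left(-29\right) 6^{\frac{3}{2}} = 1^{-1} \cdot 0 \left(-29\right) 6 \sqrt{6} = 1 \cdot 0 \left(-29\right) 6 \sqrt{6} = 0 \left(-29\right) 6 \sqrt{6} = 0 \cdot 6 \sqrt{6} = 0$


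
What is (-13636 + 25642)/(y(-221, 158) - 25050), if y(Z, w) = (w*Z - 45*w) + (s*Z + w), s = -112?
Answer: -2001/7028 ≈ -0.28472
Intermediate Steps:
y(Z, w) = -112*Z - 44*w + Z*w (y(Z, w) = (w*Z - 45*w) + (-112*Z + w) = (Z*w - 45*w) + (w - 112*Z) = (-45*w + Z*w) + (w - 112*Z) = -112*Z - 44*w + Z*w)
(-13636 + 25642)/(y(-221, 158) - 25050) = (-13636 + 25642)/((-112*(-221) - 44*158 - 221*158) - 25050) = 12006/((24752 - 6952 - 34918) - 25050) = 12006/(-17118 - 25050) = 12006/(-42168) = 12006*(-1/42168) = -2001/7028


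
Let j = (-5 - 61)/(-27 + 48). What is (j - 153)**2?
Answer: 1194649/49 ≈ 24381.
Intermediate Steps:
j = -22/7 (j = -66/21 = -66*1/21 = -22/7 ≈ -3.1429)
(j - 153)**2 = (-22/7 - 153)**2 = (-1093/7)**2 = 1194649/49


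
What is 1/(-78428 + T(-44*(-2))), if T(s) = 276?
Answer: -1/78152 ≈ -1.2796e-5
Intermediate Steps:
1/(-78428 + T(-44*(-2))) = 1/(-78428 + 276) = 1/(-78152) = -1/78152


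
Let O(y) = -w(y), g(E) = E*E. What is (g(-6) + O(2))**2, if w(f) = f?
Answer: 1156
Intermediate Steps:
g(E) = E**2
O(y) = -y
(g(-6) + O(2))**2 = ((-6)**2 - 1*2)**2 = (36 - 2)**2 = 34**2 = 1156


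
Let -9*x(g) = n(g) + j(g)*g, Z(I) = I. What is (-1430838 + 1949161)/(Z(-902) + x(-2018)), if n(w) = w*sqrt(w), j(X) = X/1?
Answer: -3172480408149/2776370810866 - 1568963721*I*sqrt(2018)/2776370810866 ≈ -1.1427 - 0.025386*I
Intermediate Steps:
j(X) = X (j(X) = X*1 = X)
n(w) = w**(3/2)
x(g) = -g**2/9 - g**(3/2)/9 (x(g) = -(g**(3/2) + g*g)/9 = -(g**(3/2) + g**2)/9 = -(g**2 + g**(3/2))/9 = -g**2/9 - g**(3/2)/9)
(-1430838 + 1949161)/(Z(-902) + x(-2018)) = (-1430838 + 1949161)/(-902 + (-1/9*(-2018)**2 - (-2018)*I*sqrt(2018)/9)) = 518323/(-902 + (-1/9*4072324 - (-2018)*I*sqrt(2018)/9)) = 518323/(-902 + (-4072324/9 + 2018*I*sqrt(2018)/9)) = 518323/(-4080442/9 + 2018*I*sqrt(2018)/9)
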